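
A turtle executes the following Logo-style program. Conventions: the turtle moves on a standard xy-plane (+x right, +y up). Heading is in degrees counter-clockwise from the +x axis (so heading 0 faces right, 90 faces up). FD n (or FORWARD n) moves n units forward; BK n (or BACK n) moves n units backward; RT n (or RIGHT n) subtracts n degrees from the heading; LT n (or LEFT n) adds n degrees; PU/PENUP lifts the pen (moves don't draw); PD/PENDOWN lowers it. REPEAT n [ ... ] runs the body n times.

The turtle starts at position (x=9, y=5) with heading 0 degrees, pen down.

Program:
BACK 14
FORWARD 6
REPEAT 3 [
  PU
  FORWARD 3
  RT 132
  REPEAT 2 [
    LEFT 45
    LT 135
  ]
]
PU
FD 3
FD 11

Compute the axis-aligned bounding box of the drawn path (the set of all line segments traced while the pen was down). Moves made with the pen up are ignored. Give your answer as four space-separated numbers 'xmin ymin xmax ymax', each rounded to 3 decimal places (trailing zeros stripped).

Executing turtle program step by step:
Start: pos=(9,5), heading=0, pen down
BK 14: (9,5) -> (-5,5) [heading=0, draw]
FD 6: (-5,5) -> (1,5) [heading=0, draw]
REPEAT 3 [
  -- iteration 1/3 --
  PU: pen up
  FD 3: (1,5) -> (4,5) [heading=0, move]
  RT 132: heading 0 -> 228
  REPEAT 2 [
    -- iteration 1/2 --
    LT 45: heading 228 -> 273
    LT 135: heading 273 -> 48
    -- iteration 2/2 --
    LT 45: heading 48 -> 93
    LT 135: heading 93 -> 228
  ]
  -- iteration 2/3 --
  PU: pen up
  FD 3: (4,5) -> (1.993,2.771) [heading=228, move]
  RT 132: heading 228 -> 96
  REPEAT 2 [
    -- iteration 1/2 --
    LT 45: heading 96 -> 141
    LT 135: heading 141 -> 276
    -- iteration 2/2 --
    LT 45: heading 276 -> 321
    LT 135: heading 321 -> 96
  ]
  -- iteration 3/3 --
  PU: pen up
  FD 3: (1.993,2.771) -> (1.679,5.754) [heading=96, move]
  RT 132: heading 96 -> 324
  REPEAT 2 [
    -- iteration 1/2 --
    LT 45: heading 324 -> 9
    LT 135: heading 9 -> 144
    -- iteration 2/2 --
    LT 45: heading 144 -> 189
    LT 135: heading 189 -> 324
  ]
]
PU: pen up
FD 3: (1.679,5.754) -> (4.106,3.991) [heading=324, move]
FD 11: (4.106,3.991) -> (13.005,-2.475) [heading=324, move]
Final: pos=(13.005,-2.475), heading=324, 2 segment(s) drawn

Segment endpoints: x in {-5, 1, 9}, y in {5}
xmin=-5, ymin=5, xmax=9, ymax=5

Answer: -5 5 9 5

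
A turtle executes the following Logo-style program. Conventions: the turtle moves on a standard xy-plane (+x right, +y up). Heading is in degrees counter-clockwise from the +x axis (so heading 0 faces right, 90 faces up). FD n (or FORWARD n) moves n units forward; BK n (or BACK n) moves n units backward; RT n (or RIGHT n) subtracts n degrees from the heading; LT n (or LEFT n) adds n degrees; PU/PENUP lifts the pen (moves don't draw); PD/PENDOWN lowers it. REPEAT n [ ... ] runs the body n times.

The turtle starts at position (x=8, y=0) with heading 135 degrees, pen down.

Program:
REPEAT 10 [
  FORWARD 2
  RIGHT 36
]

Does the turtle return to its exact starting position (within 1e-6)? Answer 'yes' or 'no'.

Executing turtle program step by step:
Start: pos=(8,0), heading=135, pen down
REPEAT 10 [
  -- iteration 1/10 --
  FD 2: (8,0) -> (6.586,1.414) [heading=135, draw]
  RT 36: heading 135 -> 99
  -- iteration 2/10 --
  FD 2: (6.586,1.414) -> (6.273,3.39) [heading=99, draw]
  RT 36: heading 99 -> 63
  -- iteration 3/10 --
  FD 2: (6.273,3.39) -> (7.181,5.172) [heading=63, draw]
  RT 36: heading 63 -> 27
  -- iteration 4/10 --
  FD 2: (7.181,5.172) -> (8.963,6.08) [heading=27, draw]
  RT 36: heading 27 -> 351
  -- iteration 5/10 --
  FD 2: (8.963,6.08) -> (10.938,5.767) [heading=351, draw]
  RT 36: heading 351 -> 315
  -- iteration 6/10 --
  FD 2: (10.938,5.767) -> (12.353,4.353) [heading=315, draw]
  RT 36: heading 315 -> 279
  -- iteration 7/10 --
  FD 2: (12.353,4.353) -> (12.665,2.377) [heading=279, draw]
  RT 36: heading 279 -> 243
  -- iteration 8/10 --
  FD 2: (12.665,2.377) -> (11.757,0.595) [heading=243, draw]
  RT 36: heading 243 -> 207
  -- iteration 9/10 --
  FD 2: (11.757,0.595) -> (9.975,-0.313) [heading=207, draw]
  RT 36: heading 207 -> 171
  -- iteration 10/10 --
  FD 2: (9.975,-0.313) -> (8,0) [heading=171, draw]
  RT 36: heading 171 -> 135
]
Final: pos=(8,0), heading=135, 10 segment(s) drawn

Start position: (8, 0)
Final position: (8, 0)
Distance = 0; < 1e-6 -> CLOSED

Answer: yes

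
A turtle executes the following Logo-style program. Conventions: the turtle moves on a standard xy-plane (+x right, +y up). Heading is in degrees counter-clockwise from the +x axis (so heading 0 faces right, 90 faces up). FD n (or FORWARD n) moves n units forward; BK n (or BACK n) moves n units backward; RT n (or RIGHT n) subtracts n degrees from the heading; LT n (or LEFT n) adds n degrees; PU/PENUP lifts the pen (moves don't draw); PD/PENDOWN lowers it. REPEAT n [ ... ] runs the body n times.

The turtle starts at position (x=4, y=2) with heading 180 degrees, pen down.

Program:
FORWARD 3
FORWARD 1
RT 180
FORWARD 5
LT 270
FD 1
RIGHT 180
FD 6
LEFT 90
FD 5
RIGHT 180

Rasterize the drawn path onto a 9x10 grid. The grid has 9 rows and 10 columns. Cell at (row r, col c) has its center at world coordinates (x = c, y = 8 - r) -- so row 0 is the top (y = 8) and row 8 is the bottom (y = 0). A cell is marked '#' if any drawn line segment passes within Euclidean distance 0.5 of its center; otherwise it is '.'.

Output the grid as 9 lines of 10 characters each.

Answer: ..........
######....
.....#....
.....#....
.....#....
.....#....
######....
.....#....
..........

Derivation:
Segment 0: (4,2) -> (1,2)
Segment 1: (1,2) -> (0,2)
Segment 2: (0,2) -> (5,2)
Segment 3: (5,2) -> (5,1)
Segment 4: (5,1) -> (5,7)
Segment 5: (5,7) -> (0,7)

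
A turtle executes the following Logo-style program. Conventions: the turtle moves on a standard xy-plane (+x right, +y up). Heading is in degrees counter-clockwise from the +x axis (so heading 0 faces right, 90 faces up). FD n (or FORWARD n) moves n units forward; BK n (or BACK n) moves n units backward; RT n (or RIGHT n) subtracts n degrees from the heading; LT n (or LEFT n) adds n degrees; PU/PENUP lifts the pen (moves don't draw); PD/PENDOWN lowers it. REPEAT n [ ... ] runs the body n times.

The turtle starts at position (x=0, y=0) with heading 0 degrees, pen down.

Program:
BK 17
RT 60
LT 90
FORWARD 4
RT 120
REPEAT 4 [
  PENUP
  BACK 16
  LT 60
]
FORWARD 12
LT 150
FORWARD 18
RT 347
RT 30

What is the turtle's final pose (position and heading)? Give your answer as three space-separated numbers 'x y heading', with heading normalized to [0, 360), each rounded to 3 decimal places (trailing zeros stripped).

Answer: -42.641 -7.588 283

Derivation:
Executing turtle program step by step:
Start: pos=(0,0), heading=0, pen down
BK 17: (0,0) -> (-17,0) [heading=0, draw]
RT 60: heading 0 -> 300
LT 90: heading 300 -> 30
FD 4: (-17,0) -> (-13.536,2) [heading=30, draw]
RT 120: heading 30 -> 270
REPEAT 4 [
  -- iteration 1/4 --
  PU: pen up
  BK 16: (-13.536,2) -> (-13.536,18) [heading=270, move]
  LT 60: heading 270 -> 330
  -- iteration 2/4 --
  PU: pen up
  BK 16: (-13.536,18) -> (-27.392,26) [heading=330, move]
  LT 60: heading 330 -> 30
  -- iteration 3/4 --
  PU: pen up
  BK 16: (-27.392,26) -> (-41.249,18) [heading=30, move]
  LT 60: heading 30 -> 90
  -- iteration 4/4 --
  PU: pen up
  BK 16: (-41.249,18) -> (-41.249,2) [heading=90, move]
  LT 60: heading 90 -> 150
]
FD 12: (-41.249,2) -> (-51.641,8) [heading=150, move]
LT 150: heading 150 -> 300
FD 18: (-51.641,8) -> (-42.641,-7.588) [heading=300, move]
RT 347: heading 300 -> 313
RT 30: heading 313 -> 283
Final: pos=(-42.641,-7.588), heading=283, 2 segment(s) drawn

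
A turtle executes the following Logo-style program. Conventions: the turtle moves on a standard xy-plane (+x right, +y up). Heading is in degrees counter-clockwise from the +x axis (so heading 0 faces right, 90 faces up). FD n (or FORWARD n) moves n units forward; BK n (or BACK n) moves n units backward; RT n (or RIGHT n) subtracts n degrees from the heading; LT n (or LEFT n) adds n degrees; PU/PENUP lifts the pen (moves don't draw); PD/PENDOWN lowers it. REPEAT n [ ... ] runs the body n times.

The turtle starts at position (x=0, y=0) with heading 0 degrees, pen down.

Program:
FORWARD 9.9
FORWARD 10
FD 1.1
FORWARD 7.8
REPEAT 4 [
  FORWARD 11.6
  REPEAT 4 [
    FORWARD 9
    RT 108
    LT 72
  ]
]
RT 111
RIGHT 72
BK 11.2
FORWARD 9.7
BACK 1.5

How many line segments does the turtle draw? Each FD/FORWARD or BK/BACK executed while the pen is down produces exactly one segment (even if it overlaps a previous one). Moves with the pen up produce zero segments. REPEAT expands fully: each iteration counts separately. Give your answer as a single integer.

Executing turtle program step by step:
Start: pos=(0,0), heading=0, pen down
FD 9.9: (0,0) -> (9.9,0) [heading=0, draw]
FD 10: (9.9,0) -> (19.9,0) [heading=0, draw]
FD 1.1: (19.9,0) -> (21,0) [heading=0, draw]
FD 7.8: (21,0) -> (28.8,0) [heading=0, draw]
REPEAT 4 [
  -- iteration 1/4 --
  FD 11.6: (28.8,0) -> (40.4,0) [heading=0, draw]
  REPEAT 4 [
    -- iteration 1/4 --
    FD 9: (40.4,0) -> (49.4,0) [heading=0, draw]
    RT 108: heading 0 -> 252
    LT 72: heading 252 -> 324
    -- iteration 2/4 --
    FD 9: (49.4,0) -> (56.681,-5.29) [heading=324, draw]
    RT 108: heading 324 -> 216
    LT 72: heading 216 -> 288
    -- iteration 3/4 --
    FD 9: (56.681,-5.29) -> (59.462,-13.85) [heading=288, draw]
    RT 108: heading 288 -> 180
    LT 72: heading 180 -> 252
    -- iteration 4/4 --
    FD 9: (59.462,-13.85) -> (56.681,-22.409) [heading=252, draw]
    RT 108: heading 252 -> 144
    LT 72: heading 144 -> 216
  ]
  -- iteration 2/4 --
  FD 11.6: (56.681,-22.409) -> (47.297,-29.227) [heading=216, draw]
  REPEAT 4 [
    -- iteration 1/4 --
    FD 9: (47.297,-29.227) -> (40.015,-34.517) [heading=216, draw]
    RT 108: heading 216 -> 108
    LT 72: heading 108 -> 180
    -- iteration 2/4 --
    FD 9: (40.015,-34.517) -> (31.015,-34.517) [heading=180, draw]
    RT 108: heading 180 -> 72
    LT 72: heading 72 -> 144
    -- iteration 3/4 --
    FD 9: (31.015,-34.517) -> (23.734,-29.227) [heading=144, draw]
    RT 108: heading 144 -> 36
    LT 72: heading 36 -> 108
    -- iteration 4/4 --
    FD 9: (23.734,-29.227) -> (20.953,-20.668) [heading=108, draw]
    RT 108: heading 108 -> 0
    LT 72: heading 0 -> 72
  ]
  -- iteration 3/4 --
  FD 11.6: (20.953,-20.668) -> (24.538,-9.636) [heading=72, draw]
  REPEAT 4 [
    -- iteration 1/4 --
    FD 9: (24.538,-9.636) -> (27.319,-1.076) [heading=72, draw]
    RT 108: heading 72 -> 324
    LT 72: heading 324 -> 36
    -- iteration 2/4 --
    FD 9: (27.319,-1.076) -> (34.6,4.214) [heading=36, draw]
    RT 108: heading 36 -> 288
    LT 72: heading 288 -> 0
    -- iteration 3/4 --
    FD 9: (34.6,4.214) -> (43.6,4.214) [heading=0, draw]
    RT 108: heading 0 -> 252
    LT 72: heading 252 -> 324
    -- iteration 4/4 --
    FD 9: (43.6,4.214) -> (50.881,-1.076) [heading=324, draw]
    RT 108: heading 324 -> 216
    LT 72: heading 216 -> 288
  ]
  -- iteration 4/4 --
  FD 11.6: (50.881,-1.076) -> (54.466,-12.108) [heading=288, draw]
  REPEAT 4 [
    -- iteration 1/4 --
    FD 9: (54.466,-12.108) -> (57.247,-20.668) [heading=288, draw]
    RT 108: heading 288 -> 180
    LT 72: heading 180 -> 252
    -- iteration 2/4 --
    FD 9: (57.247,-20.668) -> (54.466,-29.227) [heading=252, draw]
    RT 108: heading 252 -> 144
    LT 72: heading 144 -> 216
    -- iteration 3/4 --
    FD 9: (54.466,-29.227) -> (47.185,-34.517) [heading=216, draw]
    RT 108: heading 216 -> 108
    LT 72: heading 108 -> 180
    -- iteration 4/4 --
    FD 9: (47.185,-34.517) -> (38.185,-34.517) [heading=180, draw]
    RT 108: heading 180 -> 72
    LT 72: heading 72 -> 144
  ]
]
RT 111: heading 144 -> 33
RT 72: heading 33 -> 321
BK 11.2: (38.185,-34.517) -> (29.481,-27.469) [heading=321, draw]
FD 9.7: (29.481,-27.469) -> (37.019,-33.573) [heading=321, draw]
BK 1.5: (37.019,-33.573) -> (35.853,-32.629) [heading=321, draw]
Final: pos=(35.853,-32.629), heading=321, 27 segment(s) drawn
Segments drawn: 27

Answer: 27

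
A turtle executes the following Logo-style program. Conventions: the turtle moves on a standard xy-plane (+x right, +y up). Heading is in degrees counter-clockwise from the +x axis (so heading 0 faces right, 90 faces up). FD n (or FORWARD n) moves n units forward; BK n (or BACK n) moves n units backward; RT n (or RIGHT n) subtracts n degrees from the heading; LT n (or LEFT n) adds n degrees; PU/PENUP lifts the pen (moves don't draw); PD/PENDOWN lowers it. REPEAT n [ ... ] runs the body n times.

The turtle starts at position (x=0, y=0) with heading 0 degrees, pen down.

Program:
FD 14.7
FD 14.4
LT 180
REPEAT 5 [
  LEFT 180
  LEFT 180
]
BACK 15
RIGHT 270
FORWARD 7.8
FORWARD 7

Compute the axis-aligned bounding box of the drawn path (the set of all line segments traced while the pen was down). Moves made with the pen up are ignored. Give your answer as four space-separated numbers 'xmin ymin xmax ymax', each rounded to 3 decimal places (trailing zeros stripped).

Executing turtle program step by step:
Start: pos=(0,0), heading=0, pen down
FD 14.7: (0,0) -> (14.7,0) [heading=0, draw]
FD 14.4: (14.7,0) -> (29.1,0) [heading=0, draw]
LT 180: heading 0 -> 180
REPEAT 5 [
  -- iteration 1/5 --
  LT 180: heading 180 -> 0
  LT 180: heading 0 -> 180
  -- iteration 2/5 --
  LT 180: heading 180 -> 0
  LT 180: heading 0 -> 180
  -- iteration 3/5 --
  LT 180: heading 180 -> 0
  LT 180: heading 0 -> 180
  -- iteration 4/5 --
  LT 180: heading 180 -> 0
  LT 180: heading 0 -> 180
  -- iteration 5/5 --
  LT 180: heading 180 -> 0
  LT 180: heading 0 -> 180
]
BK 15: (29.1,0) -> (44.1,0) [heading=180, draw]
RT 270: heading 180 -> 270
FD 7.8: (44.1,0) -> (44.1,-7.8) [heading=270, draw]
FD 7: (44.1,-7.8) -> (44.1,-14.8) [heading=270, draw]
Final: pos=(44.1,-14.8), heading=270, 5 segment(s) drawn

Segment endpoints: x in {0, 14.7, 29.1, 44.1, 44.1, 44.1}, y in {-14.8, -7.8, 0, 0}
xmin=0, ymin=-14.8, xmax=44.1, ymax=0

Answer: 0 -14.8 44.1 0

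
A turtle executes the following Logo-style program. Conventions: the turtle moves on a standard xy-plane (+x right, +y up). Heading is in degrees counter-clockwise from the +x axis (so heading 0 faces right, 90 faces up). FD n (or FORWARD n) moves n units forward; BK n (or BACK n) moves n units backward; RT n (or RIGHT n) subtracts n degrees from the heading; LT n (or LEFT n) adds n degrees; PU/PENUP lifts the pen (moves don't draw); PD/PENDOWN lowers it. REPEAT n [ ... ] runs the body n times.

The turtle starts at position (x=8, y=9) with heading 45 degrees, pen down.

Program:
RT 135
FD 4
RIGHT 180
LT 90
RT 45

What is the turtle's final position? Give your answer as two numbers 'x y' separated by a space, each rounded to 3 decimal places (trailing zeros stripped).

Executing turtle program step by step:
Start: pos=(8,9), heading=45, pen down
RT 135: heading 45 -> 270
FD 4: (8,9) -> (8,5) [heading=270, draw]
RT 180: heading 270 -> 90
LT 90: heading 90 -> 180
RT 45: heading 180 -> 135
Final: pos=(8,5), heading=135, 1 segment(s) drawn

Answer: 8 5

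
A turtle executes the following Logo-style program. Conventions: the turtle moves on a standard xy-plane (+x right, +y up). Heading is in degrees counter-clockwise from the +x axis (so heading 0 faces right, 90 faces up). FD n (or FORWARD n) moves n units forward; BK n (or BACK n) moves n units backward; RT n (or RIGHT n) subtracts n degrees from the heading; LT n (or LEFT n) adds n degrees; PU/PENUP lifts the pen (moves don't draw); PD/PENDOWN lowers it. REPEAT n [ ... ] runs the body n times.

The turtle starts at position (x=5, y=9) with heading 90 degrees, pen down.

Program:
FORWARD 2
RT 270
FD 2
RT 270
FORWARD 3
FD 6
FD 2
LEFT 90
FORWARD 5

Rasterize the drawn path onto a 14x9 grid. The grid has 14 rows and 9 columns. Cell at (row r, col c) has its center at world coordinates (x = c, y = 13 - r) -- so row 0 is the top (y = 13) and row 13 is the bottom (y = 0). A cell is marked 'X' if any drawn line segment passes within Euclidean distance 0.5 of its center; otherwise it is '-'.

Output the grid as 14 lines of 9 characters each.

Answer: ---------
---------
---XXX---
---X-X---
---X-X---
---X-----
---X-----
---X-----
---X-----
---X-----
---X-----
---X-----
---X-----
---XXXXXX

Derivation:
Segment 0: (5,9) -> (5,11)
Segment 1: (5,11) -> (3,11)
Segment 2: (3,11) -> (3,8)
Segment 3: (3,8) -> (3,2)
Segment 4: (3,2) -> (3,0)
Segment 5: (3,0) -> (8,0)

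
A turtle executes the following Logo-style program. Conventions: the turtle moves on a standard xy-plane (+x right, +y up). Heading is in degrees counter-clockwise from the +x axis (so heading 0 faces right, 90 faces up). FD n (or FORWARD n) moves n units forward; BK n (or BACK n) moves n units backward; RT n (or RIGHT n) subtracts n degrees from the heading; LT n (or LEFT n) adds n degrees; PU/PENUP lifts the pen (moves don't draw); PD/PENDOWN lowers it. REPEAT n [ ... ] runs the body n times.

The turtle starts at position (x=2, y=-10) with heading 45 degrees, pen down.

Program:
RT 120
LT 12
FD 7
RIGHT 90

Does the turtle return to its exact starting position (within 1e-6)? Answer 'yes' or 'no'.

Answer: no

Derivation:
Executing turtle program step by step:
Start: pos=(2,-10), heading=45, pen down
RT 120: heading 45 -> 285
LT 12: heading 285 -> 297
FD 7: (2,-10) -> (5.178,-16.237) [heading=297, draw]
RT 90: heading 297 -> 207
Final: pos=(5.178,-16.237), heading=207, 1 segment(s) drawn

Start position: (2, -10)
Final position: (5.178, -16.237)
Distance = 7; >= 1e-6 -> NOT closed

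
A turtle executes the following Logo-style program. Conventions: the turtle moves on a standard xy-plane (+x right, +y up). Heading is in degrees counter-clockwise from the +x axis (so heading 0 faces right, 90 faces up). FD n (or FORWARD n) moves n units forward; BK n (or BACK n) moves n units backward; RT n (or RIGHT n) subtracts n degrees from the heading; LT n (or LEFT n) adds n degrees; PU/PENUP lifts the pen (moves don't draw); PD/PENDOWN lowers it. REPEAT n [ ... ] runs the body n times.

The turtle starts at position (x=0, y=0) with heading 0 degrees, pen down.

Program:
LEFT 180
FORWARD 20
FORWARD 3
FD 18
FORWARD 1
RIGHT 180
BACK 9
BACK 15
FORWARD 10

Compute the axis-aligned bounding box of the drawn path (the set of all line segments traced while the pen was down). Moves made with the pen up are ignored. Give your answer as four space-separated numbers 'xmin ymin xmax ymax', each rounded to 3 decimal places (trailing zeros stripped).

Executing turtle program step by step:
Start: pos=(0,0), heading=0, pen down
LT 180: heading 0 -> 180
FD 20: (0,0) -> (-20,0) [heading=180, draw]
FD 3: (-20,0) -> (-23,0) [heading=180, draw]
FD 18: (-23,0) -> (-41,0) [heading=180, draw]
FD 1: (-41,0) -> (-42,0) [heading=180, draw]
RT 180: heading 180 -> 0
BK 9: (-42,0) -> (-51,0) [heading=0, draw]
BK 15: (-51,0) -> (-66,0) [heading=0, draw]
FD 10: (-66,0) -> (-56,0) [heading=0, draw]
Final: pos=(-56,0), heading=0, 7 segment(s) drawn

Segment endpoints: x in {-66, -56, -51, -42, -41, -23, -20, 0}, y in {0, 0, 0, 0, 0}
xmin=-66, ymin=0, xmax=0, ymax=0

Answer: -66 0 0 0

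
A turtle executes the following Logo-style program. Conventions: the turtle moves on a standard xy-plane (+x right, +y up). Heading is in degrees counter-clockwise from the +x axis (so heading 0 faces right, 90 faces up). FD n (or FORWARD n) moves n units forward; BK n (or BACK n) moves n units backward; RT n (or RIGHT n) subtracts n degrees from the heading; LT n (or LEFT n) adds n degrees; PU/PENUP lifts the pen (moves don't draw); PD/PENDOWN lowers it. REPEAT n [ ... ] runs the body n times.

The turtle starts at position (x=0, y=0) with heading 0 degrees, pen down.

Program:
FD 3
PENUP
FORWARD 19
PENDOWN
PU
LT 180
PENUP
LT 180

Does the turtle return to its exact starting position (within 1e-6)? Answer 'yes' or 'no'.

Executing turtle program step by step:
Start: pos=(0,0), heading=0, pen down
FD 3: (0,0) -> (3,0) [heading=0, draw]
PU: pen up
FD 19: (3,0) -> (22,0) [heading=0, move]
PD: pen down
PU: pen up
LT 180: heading 0 -> 180
PU: pen up
LT 180: heading 180 -> 0
Final: pos=(22,0), heading=0, 1 segment(s) drawn

Start position: (0, 0)
Final position: (22, 0)
Distance = 22; >= 1e-6 -> NOT closed

Answer: no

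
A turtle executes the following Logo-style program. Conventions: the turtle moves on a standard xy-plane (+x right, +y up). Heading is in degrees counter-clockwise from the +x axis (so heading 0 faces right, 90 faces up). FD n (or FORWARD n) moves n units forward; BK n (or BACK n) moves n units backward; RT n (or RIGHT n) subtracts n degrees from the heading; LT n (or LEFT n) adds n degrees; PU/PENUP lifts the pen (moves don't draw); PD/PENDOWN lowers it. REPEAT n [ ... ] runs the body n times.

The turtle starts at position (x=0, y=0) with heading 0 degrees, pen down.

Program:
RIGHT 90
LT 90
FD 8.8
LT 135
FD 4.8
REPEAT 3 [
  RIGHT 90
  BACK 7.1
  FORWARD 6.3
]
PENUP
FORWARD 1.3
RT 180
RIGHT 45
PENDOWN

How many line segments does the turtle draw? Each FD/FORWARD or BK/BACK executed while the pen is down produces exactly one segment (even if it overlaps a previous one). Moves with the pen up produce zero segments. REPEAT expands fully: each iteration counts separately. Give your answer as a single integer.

Executing turtle program step by step:
Start: pos=(0,0), heading=0, pen down
RT 90: heading 0 -> 270
LT 90: heading 270 -> 0
FD 8.8: (0,0) -> (8.8,0) [heading=0, draw]
LT 135: heading 0 -> 135
FD 4.8: (8.8,0) -> (5.406,3.394) [heading=135, draw]
REPEAT 3 [
  -- iteration 1/3 --
  RT 90: heading 135 -> 45
  BK 7.1: (5.406,3.394) -> (0.385,-1.626) [heading=45, draw]
  FD 6.3: (0.385,-1.626) -> (4.84,2.828) [heading=45, draw]
  -- iteration 2/3 --
  RT 90: heading 45 -> 315
  BK 7.1: (4.84,2.828) -> (-0.18,7.849) [heading=315, draw]
  FD 6.3: (-0.18,7.849) -> (4.275,3.394) [heading=315, draw]
  -- iteration 3/3 --
  RT 90: heading 315 -> 225
  BK 7.1: (4.275,3.394) -> (9.295,8.415) [heading=225, draw]
  FD 6.3: (9.295,8.415) -> (4.84,3.96) [heading=225, draw]
]
PU: pen up
FD 1.3: (4.84,3.96) -> (3.921,3.041) [heading=225, move]
RT 180: heading 225 -> 45
RT 45: heading 45 -> 0
PD: pen down
Final: pos=(3.921,3.041), heading=0, 8 segment(s) drawn
Segments drawn: 8

Answer: 8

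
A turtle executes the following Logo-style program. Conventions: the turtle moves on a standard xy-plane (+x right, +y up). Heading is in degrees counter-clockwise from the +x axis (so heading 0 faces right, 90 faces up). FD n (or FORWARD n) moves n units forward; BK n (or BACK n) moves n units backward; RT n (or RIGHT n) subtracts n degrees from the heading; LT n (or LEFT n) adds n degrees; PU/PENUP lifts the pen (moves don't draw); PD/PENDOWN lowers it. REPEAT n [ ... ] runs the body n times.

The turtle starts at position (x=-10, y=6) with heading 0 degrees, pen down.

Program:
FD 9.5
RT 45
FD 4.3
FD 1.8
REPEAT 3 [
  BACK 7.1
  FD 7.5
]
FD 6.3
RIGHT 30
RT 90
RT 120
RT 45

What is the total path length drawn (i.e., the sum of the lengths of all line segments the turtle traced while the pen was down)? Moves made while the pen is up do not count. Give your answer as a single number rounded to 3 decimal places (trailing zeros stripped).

Executing turtle program step by step:
Start: pos=(-10,6), heading=0, pen down
FD 9.5: (-10,6) -> (-0.5,6) [heading=0, draw]
RT 45: heading 0 -> 315
FD 4.3: (-0.5,6) -> (2.541,2.959) [heading=315, draw]
FD 1.8: (2.541,2.959) -> (3.813,1.687) [heading=315, draw]
REPEAT 3 [
  -- iteration 1/3 --
  BK 7.1: (3.813,1.687) -> (-1.207,6.707) [heading=315, draw]
  FD 7.5: (-1.207,6.707) -> (4.096,1.404) [heading=315, draw]
  -- iteration 2/3 --
  BK 7.1: (4.096,1.404) -> (-0.924,6.424) [heading=315, draw]
  FD 7.5: (-0.924,6.424) -> (4.379,1.121) [heading=315, draw]
  -- iteration 3/3 --
  BK 7.1: (4.379,1.121) -> (-0.641,6.141) [heading=315, draw]
  FD 7.5: (-0.641,6.141) -> (4.662,0.838) [heading=315, draw]
]
FD 6.3: (4.662,0.838) -> (9.117,-3.617) [heading=315, draw]
RT 30: heading 315 -> 285
RT 90: heading 285 -> 195
RT 120: heading 195 -> 75
RT 45: heading 75 -> 30
Final: pos=(9.117,-3.617), heading=30, 10 segment(s) drawn

Segment lengths:
  seg 1: (-10,6) -> (-0.5,6), length = 9.5
  seg 2: (-0.5,6) -> (2.541,2.959), length = 4.3
  seg 3: (2.541,2.959) -> (3.813,1.687), length = 1.8
  seg 4: (3.813,1.687) -> (-1.207,6.707), length = 7.1
  seg 5: (-1.207,6.707) -> (4.096,1.404), length = 7.5
  seg 6: (4.096,1.404) -> (-0.924,6.424), length = 7.1
  seg 7: (-0.924,6.424) -> (4.379,1.121), length = 7.5
  seg 8: (4.379,1.121) -> (-0.641,6.141), length = 7.1
  seg 9: (-0.641,6.141) -> (4.662,0.838), length = 7.5
  seg 10: (4.662,0.838) -> (9.117,-3.617), length = 6.3
Total = 65.7

Answer: 65.7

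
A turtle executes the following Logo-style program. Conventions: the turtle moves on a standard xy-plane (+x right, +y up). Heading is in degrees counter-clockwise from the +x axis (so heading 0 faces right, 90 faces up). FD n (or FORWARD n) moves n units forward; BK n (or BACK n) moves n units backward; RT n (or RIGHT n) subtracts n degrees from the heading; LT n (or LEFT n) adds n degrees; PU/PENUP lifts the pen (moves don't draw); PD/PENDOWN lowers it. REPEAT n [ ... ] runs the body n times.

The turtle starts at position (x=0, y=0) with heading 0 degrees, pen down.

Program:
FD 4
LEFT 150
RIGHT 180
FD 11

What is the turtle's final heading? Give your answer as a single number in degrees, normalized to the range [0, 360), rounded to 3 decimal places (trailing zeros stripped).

Answer: 330

Derivation:
Executing turtle program step by step:
Start: pos=(0,0), heading=0, pen down
FD 4: (0,0) -> (4,0) [heading=0, draw]
LT 150: heading 0 -> 150
RT 180: heading 150 -> 330
FD 11: (4,0) -> (13.526,-5.5) [heading=330, draw]
Final: pos=(13.526,-5.5), heading=330, 2 segment(s) drawn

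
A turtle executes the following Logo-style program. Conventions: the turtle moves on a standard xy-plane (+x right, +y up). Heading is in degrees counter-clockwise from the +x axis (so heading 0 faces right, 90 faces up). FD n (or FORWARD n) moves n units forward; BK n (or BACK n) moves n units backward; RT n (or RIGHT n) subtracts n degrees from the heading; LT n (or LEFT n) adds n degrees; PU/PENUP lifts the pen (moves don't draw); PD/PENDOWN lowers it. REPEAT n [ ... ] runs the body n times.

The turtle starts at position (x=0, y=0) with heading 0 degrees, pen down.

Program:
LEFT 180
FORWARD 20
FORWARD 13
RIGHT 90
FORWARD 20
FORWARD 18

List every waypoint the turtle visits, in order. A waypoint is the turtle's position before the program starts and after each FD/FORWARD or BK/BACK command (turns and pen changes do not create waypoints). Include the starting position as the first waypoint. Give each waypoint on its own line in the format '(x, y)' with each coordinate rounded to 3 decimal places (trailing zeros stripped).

Answer: (0, 0)
(-20, 0)
(-33, 0)
(-33, 20)
(-33, 38)

Derivation:
Executing turtle program step by step:
Start: pos=(0,0), heading=0, pen down
LT 180: heading 0 -> 180
FD 20: (0,0) -> (-20,0) [heading=180, draw]
FD 13: (-20,0) -> (-33,0) [heading=180, draw]
RT 90: heading 180 -> 90
FD 20: (-33,0) -> (-33,20) [heading=90, draw]
FD 18: (-33,20) -> (-33,38) [heading=90, draw]
Final: pos=(-33,38), heading=90, 4 segment(s) drawn
Waypoints (5 total):
(0, 0)
(-20, 0)
(-33, 0)
(-33, 20)
(-33, 38)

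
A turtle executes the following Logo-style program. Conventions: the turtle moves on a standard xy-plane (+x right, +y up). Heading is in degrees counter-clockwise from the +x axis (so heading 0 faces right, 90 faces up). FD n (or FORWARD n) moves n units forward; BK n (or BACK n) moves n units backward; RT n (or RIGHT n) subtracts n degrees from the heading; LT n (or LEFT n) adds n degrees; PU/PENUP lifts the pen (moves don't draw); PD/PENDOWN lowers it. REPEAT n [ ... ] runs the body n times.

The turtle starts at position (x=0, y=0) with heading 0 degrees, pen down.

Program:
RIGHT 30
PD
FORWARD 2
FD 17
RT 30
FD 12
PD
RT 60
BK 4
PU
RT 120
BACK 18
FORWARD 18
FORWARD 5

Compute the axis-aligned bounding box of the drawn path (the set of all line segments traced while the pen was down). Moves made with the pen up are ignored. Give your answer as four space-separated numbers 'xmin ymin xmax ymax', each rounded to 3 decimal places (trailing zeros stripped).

Executing turtle program step by step:
Start: pos=(0,0), heading=0, pen down
RT 30: heading 0 -> 330
PD: pen down
FD 2: (0,0) -> (1.732,-1) [heading=330, draw]
FD 17: (1.732,-1) -> (16.454,-9.5) [heading=330, draw]
RT 30: heading 330 -> 300
FD 12: (16.454,-9.5) -> (22.454,-19.892) [heading=300, draw]
PD: pen down
RT 60: heading 300 -> 240
BK 4: (22.454,-19.892) -> (24.454,-16.428) [heading=240, draw]
PU: pen up
RT 120: heading 240 -> 120
BK 18: (24.454,-16.428) -> (33.454,-32.017) [heading=120, move]
FD 18: (33.454,-32.017) -> (24.454,-16.428) [heading=120, move]
FD 5: (24.454,-16.428) -> (21.954,-12.098) [heading=120, move]
Final: pos=(21.954,-12.098), heading=120, 4 segment(s) drawn

Segment endpoints: x in {0, 1.732, 16.454, 22.454, 24.454}, y in {-19.892, -16.428, -9.5, -1, 0}
xmin=0, ymin=-19.892, xmax=24.454, ymax=0

Answer: 0 -19.892 24.454 0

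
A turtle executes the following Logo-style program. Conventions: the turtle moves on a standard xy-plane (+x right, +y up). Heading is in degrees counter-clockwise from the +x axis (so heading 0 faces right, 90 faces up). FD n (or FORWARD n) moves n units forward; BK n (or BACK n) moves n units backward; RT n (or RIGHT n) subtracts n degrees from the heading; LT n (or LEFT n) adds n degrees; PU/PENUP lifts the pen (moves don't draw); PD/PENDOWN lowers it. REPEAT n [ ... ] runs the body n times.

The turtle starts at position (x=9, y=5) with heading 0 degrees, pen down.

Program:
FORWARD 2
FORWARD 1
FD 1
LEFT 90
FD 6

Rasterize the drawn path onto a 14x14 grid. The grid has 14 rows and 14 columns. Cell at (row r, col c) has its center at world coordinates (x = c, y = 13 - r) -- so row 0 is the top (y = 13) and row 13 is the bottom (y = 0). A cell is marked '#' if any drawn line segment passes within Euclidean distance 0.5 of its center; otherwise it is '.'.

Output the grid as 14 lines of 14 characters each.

Answer: ..............
..............
.............#
.............#
.............#
.............#
.............#
.............#
.........#####
..............
..............
..............
..............
..............

Derivation:
Segment 0: (9,5) -> (11,5)
Segment 1: (11,5) -> (12,5)
Segment 2: (12,5) -> (13,5)
Segment 3: (13,5) -> (13,11)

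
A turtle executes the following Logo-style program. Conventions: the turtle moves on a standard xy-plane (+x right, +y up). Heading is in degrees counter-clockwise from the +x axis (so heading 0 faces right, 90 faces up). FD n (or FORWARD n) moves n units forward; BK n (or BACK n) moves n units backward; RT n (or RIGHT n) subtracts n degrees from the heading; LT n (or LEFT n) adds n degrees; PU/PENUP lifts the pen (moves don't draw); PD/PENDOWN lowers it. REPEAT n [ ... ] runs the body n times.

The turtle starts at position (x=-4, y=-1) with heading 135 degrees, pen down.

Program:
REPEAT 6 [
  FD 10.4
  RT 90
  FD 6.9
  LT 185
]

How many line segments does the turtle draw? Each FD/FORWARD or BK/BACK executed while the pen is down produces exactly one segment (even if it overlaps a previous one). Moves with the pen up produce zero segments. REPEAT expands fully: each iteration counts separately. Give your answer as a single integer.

Executing turtle program step by step:
Start: pos=(-4,-1), heading=135, pen down
REPEAT 6 [
  -- iteration 1/6 --
  FD 10.4: (-4,-1) -> (-11.354,6.354) [heading=135, draw]
  RT 90: heading 135 -> 45
  FD 6.9: (-11.354,6.354) -> (-6.475,11.233) [heading=45, draw]
  LT 185: heading 45 -> 230
  -- iteration 2/6 --
  FD 10.4: (-6.475,11.233) -> (-13.16,3.266) [heading=230, draw]
  RT 90: heading 230 -> 140
  FD 6.9: (-13.16,3.266) -> (-18.446,7.701) [heading=140, draw]
  LT 185: heading 140 -> 325
  -- iteration 3/6 --
  FD 10.4: (-18.446,7.701) -> (-9.926,1.736) [heading=325, draw]
  RT 90: heading 325 -> 235
  FD 6.9: (-9.926,1.736) -> (-13.884,-3.916) [heading=235, draw]
  LT 185: heading 235 -> 60
  -- iteration 4/6 --
  FD 10.4: (-13.884,-3.916) -> (-8.684,5.091) [heading=60, draw]
  RT 90: heading 60 -> 330
  FD 6.9: (-8.684,5.091) -> (-2.708,1.641) [heading=330, draw]
  LT 185: heading 330 -> 155
  -- iteration 5/6 --
  FD 10.4: (-2.708,1.641) -> (-12.134,6.036) [heading=155, draw]
  RT 90: heading 155 -> 65
  FD 6.9: (-12.134,6.036) -> (-9.218,12.289) [heading=65, draw]
  LT 185: heading 65 -> 250
  -- iteration 6/6 --
  FD 10.4: (-9.218,12.289) -> (-12.775,2.517) [heading=250, draw]
  RT 90: heading 250 -> 160
  FD 6.9: (-12.775,2.517) -> (-19.259,4.877) [heading=160, draw]
  LT 185: heading 160 -> 345
]
Final: pos=(-19.259,4.877), heading=345, 12 segment(s) drawn
Segments drawn: 12

Answer: 12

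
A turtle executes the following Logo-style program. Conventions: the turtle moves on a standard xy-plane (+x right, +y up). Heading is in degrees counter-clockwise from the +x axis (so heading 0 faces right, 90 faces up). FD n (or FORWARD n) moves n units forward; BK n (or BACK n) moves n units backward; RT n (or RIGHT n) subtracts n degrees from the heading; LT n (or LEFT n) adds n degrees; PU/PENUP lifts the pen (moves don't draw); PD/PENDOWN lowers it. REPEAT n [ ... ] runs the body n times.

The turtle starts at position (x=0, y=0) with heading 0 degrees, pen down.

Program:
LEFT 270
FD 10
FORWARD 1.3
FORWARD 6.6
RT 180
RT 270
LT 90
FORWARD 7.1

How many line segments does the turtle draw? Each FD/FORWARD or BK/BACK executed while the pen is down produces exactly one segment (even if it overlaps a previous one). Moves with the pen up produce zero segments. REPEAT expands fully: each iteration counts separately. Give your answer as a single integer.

Executing turtle program step by step:
Start: pos=(0,0), heading=0, pen down
LT 270: heading 0 -> 270
FD 10: (0,0) -> (0,-10) [heading=270, draw]
FD 1.3: (0,-10) -> (0,-11.3) [heading=270, draw]
FD 6.6: (0,-11.3) -> (0,-17.9) [heading=270, draw]
RT 180: heading 270 -> 90
RT 270: heading 90 -> 180
LT 90: heading 180 -> 270
FD 7.1: (0,-17.9) -> (0,-25) [heading=270, draw]
Final: pos=(0,-25), heading=270, 4 segment(s) drawn
Segments drawn: 4

Answer: 4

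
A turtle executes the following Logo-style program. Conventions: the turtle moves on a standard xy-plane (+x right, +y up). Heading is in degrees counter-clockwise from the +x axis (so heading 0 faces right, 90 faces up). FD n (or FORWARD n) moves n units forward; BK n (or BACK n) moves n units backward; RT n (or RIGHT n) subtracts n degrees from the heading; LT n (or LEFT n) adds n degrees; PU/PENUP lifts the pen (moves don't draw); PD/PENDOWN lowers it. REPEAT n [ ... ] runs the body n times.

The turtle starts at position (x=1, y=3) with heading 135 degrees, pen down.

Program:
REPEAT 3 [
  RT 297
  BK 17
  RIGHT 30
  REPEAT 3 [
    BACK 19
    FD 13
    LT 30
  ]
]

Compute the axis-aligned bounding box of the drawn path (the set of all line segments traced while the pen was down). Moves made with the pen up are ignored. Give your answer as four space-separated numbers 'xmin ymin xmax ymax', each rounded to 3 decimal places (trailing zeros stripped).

Answer: -6.138 -10.752 41.457 41.755

Derivation:
Executing turtle program step by step:
Start: pos=(1,3), heading=135, pen down
REPEAT 3 [
  -- iteration 1/3 --
  RT 297: heading 135 -> 198
  BK 17: (1,3) -> (17.168,8.253) [heading=198, draw]
  RT 30: heading 198 -> 168
  REPEAT 3 [
    -- iteration 1/3 --
    BK 19: (17.168,8.253) -> (35.753,4.303) [heading=168, draw]
    FD 13: (35.753,4.303) -> (23.037,7.006) [heading=168, draw]
    LT 30: heading 168 -> 198
    -- iteration 2/3 --
    BK 19: (23.037,7.006) -> (41.107,12.877) [heading=198, draw]
    FD 13: (41.107,12.877) -> (28.743,8.86) [heading=198, draw]
    LT 30: heading 198 -> 228
    -- iteration 3/3 --
    BK 19: (28.743,8.86) -> (41.457,22.98) [heading=228, draw]
    FD 13: (41.457,22.98) -> (32.758,13.319) [heading=228, draw]
    LT 30: heading 228 -> 258
  ]
  -- iteration 2/3 --
  RT 297: heading 258 -> 321
  BK 17: (32.758,13.319) -> (19.546,24.017) [heading=321, draw]
  RT 30: heading 321 -> 291
  REPEAT 3 [
    -- iteration 1/3 --
    BK 19: (19.546,24.017) -> (12.737,41.755) [heading=291, draw]
    FD 13: (12.737,41.755) -> (17.396,29.619) [heading=291, draw]
    LT 30: heading 291 -> 321
    -- iteration 2/3 --
    BK 19: (17.396,29.619) -> (2.631,41.576) [heading=321, draw]
    FD 13: (2.631,41.576) -> (12.733,33.395) [heading=321, draw]
    LT 30: heading 321 -> 351
    -- iteration 3/3 --
    BK 19: (12.733,33.395) -> (-6.033,36.367) [heading=351, draw]
    FD 13: (-6.033,36.367) -> (6.807,34.333) [heading=351, draw]
    LT 30: heading 351 -> 21
  ]
  -- iteration 3/3 --
  RT 297: heading 21 -> 84
  BK 17: (6.807,34.333) -> (5.03,17.426) [heading=84, draw]
  RT 30: heading 84 -> 54
  REPEAT 3 [
    -- iteration 1/3 --
    BK 19: (5.03,17.426) -> (-6.138,2.055) [heading=54, draw]
    FD 13: (-6.138,2.055) -> (1.504,12.572) [heading=54, draw]
    LT 30: heading 54 -> 84
    -- iteration 2/3 --
    BK 19: (1.504,12.572) -> (-0.482,-6.324) [heading=84, draw]
    FD 13: (-0.482,-6.324) -> (0.876,6.605) [heading=84, draw]
    LT 30: heading 84 -> 114
    -- iteration 3/3 --
    BK 19: (0.876,6.605) -> (8.604,-10.752) [heading=114, draw]
    FD 13: (8.604,-10.752) -> (3.317,1.124) [heading=114, draw]
    LT 30: heading 114 -> 144
  ]
]
Final: pos=(3.317,1.124), heading=144, 21 segment(s) drawn

Segment endpoints: x in {-6.138, -6.033, -0.482, 0.876, 1, 1.504, 2.631, 3.317, 5.03, 6.807, 8.604, 12.733, 12.737, 17.168, 17.396, 19.546, 23.037, 28.743, 32.758, 35.753, 41.107, 41.457}, y in {-10.752, -6.324, 1.124, 2.055, 3, 4.303, 6.605, 7.006, 8.253, 8.86, 12.572, 12.877, 13.319, 17.426, 22.98, 24.017, 29.619, 33.395, 34.333, 36.367, 41.576, 41.755}
xmin=-6.138, ymin=-10.752, xmax=41.457, ymax=41.755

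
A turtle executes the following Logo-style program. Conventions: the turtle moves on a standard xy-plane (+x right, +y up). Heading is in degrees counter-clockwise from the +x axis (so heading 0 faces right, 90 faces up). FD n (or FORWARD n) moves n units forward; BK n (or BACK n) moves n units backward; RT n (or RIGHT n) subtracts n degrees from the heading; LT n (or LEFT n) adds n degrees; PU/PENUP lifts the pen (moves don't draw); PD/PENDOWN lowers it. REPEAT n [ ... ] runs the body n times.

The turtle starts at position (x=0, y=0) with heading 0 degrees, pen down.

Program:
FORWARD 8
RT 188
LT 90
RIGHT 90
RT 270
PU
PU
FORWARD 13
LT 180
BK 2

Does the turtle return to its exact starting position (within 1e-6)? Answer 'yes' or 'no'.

Executing turtle program step by step:
Start: pos=(0,0), heading=0, pen down
FD 8: (0,0) -> (8,0) [heading=0, draw]
RT 188: heading 0 -> 172
LT 90: heading 172 -> 262
RT 90: heading 262 -> 172
RT 270: heading 172 -> 262
PU: pen up
PU: pen up
FD 13: (8,0) -> (6.191,-12.873) [heading=262, move]
LT 180: heading 262 -> 82
BK 2: (6.191,-12.873) -> (5.912,-14.854) [heading=82, move]
Final: pos=(5.912,-14.854), heading=82, 1 segment(s) drawn

Start position: (0, 0)
Final position: (5.912, -14.854)
Distance = 15.987; >= 1e-6 -> NOT closed

Answer: no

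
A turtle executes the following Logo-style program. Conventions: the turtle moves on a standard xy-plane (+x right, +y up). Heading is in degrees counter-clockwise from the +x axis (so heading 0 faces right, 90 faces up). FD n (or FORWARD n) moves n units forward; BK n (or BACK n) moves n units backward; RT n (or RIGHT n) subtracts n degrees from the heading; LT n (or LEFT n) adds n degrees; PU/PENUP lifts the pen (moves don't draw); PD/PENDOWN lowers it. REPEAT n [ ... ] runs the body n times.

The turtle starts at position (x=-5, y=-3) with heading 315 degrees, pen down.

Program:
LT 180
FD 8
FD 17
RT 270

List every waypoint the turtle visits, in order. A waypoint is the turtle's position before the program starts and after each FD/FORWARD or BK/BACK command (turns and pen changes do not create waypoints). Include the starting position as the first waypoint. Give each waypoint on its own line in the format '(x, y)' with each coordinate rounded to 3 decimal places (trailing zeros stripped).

Executing turtle program step by step:
Start: pos=(-5,-3), heading=315, pen down
LT 180: heading 315 -> 135
FD 8: (-5,-3) -> (-10.657,2.657) [heading=135, draw]
FD 17: (-10.657,2.657) -> (-22.678,14.678) [heading=135, draw]
RT 270: heading 135 -> 225
Final: pos=(-22.678,14.678), heading=225, 2 segment(s) drawn
Waypoints (3 total):
(-5, -3)
(-10.657, 2.657)
(-22.678, 14.678)

Answer: (-5, -3)
(-10.657, 2.657)
(-22.678, 14.678)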